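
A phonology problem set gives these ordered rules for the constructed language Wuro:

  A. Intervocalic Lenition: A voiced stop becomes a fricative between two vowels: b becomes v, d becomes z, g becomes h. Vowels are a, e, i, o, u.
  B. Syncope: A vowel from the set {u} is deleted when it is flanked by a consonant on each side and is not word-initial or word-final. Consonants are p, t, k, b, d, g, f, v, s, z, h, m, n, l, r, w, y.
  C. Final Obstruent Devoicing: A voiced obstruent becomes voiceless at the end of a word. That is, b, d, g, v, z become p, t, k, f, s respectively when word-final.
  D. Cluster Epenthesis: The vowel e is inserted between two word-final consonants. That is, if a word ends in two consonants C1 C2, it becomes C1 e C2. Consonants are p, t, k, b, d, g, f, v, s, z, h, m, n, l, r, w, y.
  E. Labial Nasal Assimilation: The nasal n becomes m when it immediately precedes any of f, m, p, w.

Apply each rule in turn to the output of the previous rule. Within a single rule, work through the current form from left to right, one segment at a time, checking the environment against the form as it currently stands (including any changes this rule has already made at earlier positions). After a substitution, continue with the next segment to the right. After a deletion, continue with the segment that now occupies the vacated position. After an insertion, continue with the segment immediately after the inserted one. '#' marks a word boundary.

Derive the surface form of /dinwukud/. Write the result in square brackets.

[dimwket]

A Intervocalic Lenition: no change — [dinwukud]
B Syncope: [dinwukud] → [dinwkd]
C Final Obstruent Devoicing: [dinwkd] → [dinwkt]
D Cluster Epenthesis: [dinwkt] → [dinwket]
E Labial Nasal Assimilation: [dinwket] → [dimwket]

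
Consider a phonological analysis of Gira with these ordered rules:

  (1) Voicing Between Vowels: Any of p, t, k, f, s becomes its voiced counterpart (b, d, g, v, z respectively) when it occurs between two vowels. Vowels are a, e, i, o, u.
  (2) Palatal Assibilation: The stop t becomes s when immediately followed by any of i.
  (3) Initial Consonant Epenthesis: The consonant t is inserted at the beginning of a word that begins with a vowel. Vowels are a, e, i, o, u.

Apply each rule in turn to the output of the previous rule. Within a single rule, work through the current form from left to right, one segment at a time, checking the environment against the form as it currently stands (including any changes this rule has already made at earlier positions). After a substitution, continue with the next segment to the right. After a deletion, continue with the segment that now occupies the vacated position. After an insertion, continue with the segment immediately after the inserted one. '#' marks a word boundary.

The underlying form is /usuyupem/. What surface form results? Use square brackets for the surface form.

[tuzuyubem]

(1) Voicing Between Vowels: [usuyupem] → [uzuyubem]
(2) Palatal Assibilation: no change — [uzuyubem]
(3) Initial Consonant Epenthesis: [uzuyubem] → [tuzuyubem]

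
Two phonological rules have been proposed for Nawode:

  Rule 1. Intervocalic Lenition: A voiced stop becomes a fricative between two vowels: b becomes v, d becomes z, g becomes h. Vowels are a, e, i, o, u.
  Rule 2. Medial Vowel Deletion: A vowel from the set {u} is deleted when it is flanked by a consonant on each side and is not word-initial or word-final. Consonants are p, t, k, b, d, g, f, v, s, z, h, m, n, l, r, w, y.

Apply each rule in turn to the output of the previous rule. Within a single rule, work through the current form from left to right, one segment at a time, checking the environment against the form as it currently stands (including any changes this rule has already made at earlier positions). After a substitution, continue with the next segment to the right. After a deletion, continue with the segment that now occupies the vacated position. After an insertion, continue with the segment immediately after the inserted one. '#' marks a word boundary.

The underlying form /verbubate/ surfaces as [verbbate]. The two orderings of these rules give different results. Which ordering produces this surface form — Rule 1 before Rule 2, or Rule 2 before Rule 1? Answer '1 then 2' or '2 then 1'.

Order 1 then 2:
  1 Intervocalic Lenition: [verbubate] → [verbuvate]
  2 Medial Vowel Deletion: [verbuvate] → [verbvate]
  result: [verbvate]
Order 2 then 1:
  2 Medial Vowel Deletion: [verbubate] → [verbbate]
  1 Intervocalic Lenition: no change — [verbbate]
  result: [verbbate]

2 then 1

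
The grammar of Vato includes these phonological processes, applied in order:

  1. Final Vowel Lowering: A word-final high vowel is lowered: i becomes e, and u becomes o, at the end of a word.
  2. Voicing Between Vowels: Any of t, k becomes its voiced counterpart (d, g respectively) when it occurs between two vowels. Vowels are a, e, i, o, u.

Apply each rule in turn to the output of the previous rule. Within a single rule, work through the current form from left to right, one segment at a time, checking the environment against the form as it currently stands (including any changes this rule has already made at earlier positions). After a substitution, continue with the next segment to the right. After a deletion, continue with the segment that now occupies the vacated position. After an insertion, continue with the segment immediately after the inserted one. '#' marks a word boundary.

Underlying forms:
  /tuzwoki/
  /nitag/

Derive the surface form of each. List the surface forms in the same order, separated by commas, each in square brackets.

[tuzwoge], [nidag]

/tuzwoki/:
  1 Final Vowel Lowering: [tuzwoki] → [tuzwoke]
  2 Voicing Between Vowels: [tuzwoke] → [tuzwoge]
/nitag/:
  1 Final Vowel Lowering: no change — [nitag]
  2 Voicing Between Vowels: [nitag] → [nidag]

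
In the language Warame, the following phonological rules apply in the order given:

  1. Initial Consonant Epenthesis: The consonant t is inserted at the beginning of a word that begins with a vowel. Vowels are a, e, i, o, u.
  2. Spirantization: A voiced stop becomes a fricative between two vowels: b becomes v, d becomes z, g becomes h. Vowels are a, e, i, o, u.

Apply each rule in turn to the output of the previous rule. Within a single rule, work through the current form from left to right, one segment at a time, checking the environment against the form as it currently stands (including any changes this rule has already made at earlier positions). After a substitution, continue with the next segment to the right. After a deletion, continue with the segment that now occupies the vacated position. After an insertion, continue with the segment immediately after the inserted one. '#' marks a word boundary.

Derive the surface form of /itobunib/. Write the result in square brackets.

[titovunib]

1 Initial Consonant Epenthesis: [itobunib] → [titobunib]
2 Spirantization: [titobunib] → [titovunib]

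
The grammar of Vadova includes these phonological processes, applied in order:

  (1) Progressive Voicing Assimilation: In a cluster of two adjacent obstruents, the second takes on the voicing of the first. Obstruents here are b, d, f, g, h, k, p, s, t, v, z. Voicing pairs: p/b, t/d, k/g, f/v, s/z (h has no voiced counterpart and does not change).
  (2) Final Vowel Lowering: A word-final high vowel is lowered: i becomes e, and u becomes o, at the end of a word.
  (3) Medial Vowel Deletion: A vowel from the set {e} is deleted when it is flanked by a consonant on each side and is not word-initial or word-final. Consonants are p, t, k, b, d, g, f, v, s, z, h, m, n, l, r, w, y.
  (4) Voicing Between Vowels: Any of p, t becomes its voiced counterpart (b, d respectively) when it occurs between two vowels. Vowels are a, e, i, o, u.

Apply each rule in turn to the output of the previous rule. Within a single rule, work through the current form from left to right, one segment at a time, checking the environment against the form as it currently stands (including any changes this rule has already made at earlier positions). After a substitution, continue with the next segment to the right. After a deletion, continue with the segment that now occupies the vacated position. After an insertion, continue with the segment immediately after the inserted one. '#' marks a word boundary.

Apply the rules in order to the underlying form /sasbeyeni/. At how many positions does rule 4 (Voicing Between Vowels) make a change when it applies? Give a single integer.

(1) Progressive Voicing Assimilation: [sasbeyeni] → [saspeyeni]
(2) Final Vowel Lowering: [saspeyeni] → [saspeyene]
(3) Medial Vowel Deletion: [saspeyene] → [saspyne]
(4) Voicing Between Vowels: no change — [saspyne]
Rule 4 changed 0 position(s).

0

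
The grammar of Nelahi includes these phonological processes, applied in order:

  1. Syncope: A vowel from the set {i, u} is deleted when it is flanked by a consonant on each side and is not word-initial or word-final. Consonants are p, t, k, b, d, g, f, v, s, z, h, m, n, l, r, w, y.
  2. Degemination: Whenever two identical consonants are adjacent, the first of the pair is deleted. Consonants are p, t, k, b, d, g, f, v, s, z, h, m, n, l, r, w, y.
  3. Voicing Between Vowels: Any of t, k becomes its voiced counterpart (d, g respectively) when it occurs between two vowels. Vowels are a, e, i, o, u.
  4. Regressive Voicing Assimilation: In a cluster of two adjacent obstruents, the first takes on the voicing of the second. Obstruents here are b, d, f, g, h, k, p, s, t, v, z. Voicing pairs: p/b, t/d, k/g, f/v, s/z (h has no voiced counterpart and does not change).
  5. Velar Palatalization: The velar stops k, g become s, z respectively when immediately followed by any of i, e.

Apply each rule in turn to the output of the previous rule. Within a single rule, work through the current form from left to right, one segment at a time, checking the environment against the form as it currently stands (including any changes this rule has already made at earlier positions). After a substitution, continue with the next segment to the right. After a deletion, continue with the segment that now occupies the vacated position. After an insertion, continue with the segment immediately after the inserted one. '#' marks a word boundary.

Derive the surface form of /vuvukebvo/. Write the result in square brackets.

1 Syncope: [vuvukebvo] → [vvkebvo]
2 Degemination: [vvkebvo] → [vkebvo]
3 Voicing Between Vowels: no change — [vkebvo]
4 Regressive Voicing Assimilation: [vkebvo] → [fkebvo]
5 Velar Palatalization: [fkebvo] → [fsebvo]

[fsebvo]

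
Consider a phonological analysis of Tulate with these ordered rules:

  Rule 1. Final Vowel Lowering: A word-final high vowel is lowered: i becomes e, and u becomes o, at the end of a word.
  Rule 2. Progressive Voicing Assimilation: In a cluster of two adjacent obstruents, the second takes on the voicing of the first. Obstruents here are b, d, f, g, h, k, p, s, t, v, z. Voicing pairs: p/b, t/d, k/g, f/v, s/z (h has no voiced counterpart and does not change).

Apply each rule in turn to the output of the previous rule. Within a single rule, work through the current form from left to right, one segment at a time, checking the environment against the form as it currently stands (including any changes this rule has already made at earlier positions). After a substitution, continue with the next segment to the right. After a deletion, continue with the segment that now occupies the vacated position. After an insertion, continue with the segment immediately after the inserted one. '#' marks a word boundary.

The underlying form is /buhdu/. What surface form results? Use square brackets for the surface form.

[buhto]

Rule 1 Final Vowel Lowering: [buhdu] → [buhdo]
Rule 2 Progressive Voicing Assimilation: [buhdo] → [buhto]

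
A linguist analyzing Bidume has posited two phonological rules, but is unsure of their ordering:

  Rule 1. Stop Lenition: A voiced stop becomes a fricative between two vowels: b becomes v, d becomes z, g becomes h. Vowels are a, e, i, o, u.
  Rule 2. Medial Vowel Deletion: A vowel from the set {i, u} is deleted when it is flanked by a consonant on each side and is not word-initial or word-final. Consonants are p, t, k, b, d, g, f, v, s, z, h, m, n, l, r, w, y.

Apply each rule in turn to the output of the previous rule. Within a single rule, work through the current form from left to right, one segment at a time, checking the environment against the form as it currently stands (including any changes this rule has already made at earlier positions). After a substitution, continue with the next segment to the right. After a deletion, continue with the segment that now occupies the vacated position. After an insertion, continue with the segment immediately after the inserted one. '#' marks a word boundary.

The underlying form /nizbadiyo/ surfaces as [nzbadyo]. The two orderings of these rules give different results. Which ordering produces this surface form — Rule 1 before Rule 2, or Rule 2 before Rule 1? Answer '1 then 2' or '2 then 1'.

2 then 1

Order 1 then 2:
  1 Stop Lenition: [nizbadiyo] → [nizbaziyo]
  2 Medial Vowel Deletion: [nizbaziyo] → [nzbazyo]
  result: [nzbazyo]
Order 2 then 1:
  2 Medial Vowel Deletion: [nizbadiyo] → [nzbadyo]
  1 Stop Lenition: no change — [nzbadyo]
  result: [nzbadyo]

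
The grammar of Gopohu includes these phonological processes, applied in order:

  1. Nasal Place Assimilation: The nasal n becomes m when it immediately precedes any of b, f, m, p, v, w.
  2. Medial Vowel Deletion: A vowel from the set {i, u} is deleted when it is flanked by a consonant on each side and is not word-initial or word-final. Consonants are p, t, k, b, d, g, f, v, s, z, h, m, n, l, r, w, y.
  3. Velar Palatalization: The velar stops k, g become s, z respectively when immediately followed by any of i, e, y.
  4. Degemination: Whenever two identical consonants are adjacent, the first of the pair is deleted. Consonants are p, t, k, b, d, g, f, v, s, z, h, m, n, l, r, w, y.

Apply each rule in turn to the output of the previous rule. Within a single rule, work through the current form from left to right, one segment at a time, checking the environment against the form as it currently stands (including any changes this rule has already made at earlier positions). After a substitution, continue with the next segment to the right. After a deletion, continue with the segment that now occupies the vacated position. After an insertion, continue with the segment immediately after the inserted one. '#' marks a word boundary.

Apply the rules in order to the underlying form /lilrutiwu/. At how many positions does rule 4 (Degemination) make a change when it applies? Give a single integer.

1

1 Nasal Place Assimilation: no change — [lilrutiwu]
2 Medial Vowel Deletion: [lilrutiwu] → [llrtwu]
3 Velar Palatalization: no change — [llrtwu]
4 Degemination: [llrtwu] → [lrtwu]
Rule 4 changed 1 position(s).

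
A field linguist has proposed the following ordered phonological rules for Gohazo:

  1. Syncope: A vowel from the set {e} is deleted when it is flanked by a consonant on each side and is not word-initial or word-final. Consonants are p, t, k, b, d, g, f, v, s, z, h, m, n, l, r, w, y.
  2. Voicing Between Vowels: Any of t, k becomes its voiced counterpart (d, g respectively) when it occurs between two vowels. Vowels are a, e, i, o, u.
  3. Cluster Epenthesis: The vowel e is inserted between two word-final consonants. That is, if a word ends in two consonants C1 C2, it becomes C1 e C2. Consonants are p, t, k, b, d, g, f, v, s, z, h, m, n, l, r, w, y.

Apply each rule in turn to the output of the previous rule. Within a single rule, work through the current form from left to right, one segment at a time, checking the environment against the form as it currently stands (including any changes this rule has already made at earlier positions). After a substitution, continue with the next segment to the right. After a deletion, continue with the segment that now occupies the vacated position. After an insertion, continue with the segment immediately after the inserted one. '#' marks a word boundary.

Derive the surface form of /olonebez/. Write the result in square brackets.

[olonbez]

1 Syncope: [olonebez] → [olonbz]
2 Voicing Between Vowels: no change — [olonbz]
3 Cluster Epenthesis: [olonbz] → [olonbez]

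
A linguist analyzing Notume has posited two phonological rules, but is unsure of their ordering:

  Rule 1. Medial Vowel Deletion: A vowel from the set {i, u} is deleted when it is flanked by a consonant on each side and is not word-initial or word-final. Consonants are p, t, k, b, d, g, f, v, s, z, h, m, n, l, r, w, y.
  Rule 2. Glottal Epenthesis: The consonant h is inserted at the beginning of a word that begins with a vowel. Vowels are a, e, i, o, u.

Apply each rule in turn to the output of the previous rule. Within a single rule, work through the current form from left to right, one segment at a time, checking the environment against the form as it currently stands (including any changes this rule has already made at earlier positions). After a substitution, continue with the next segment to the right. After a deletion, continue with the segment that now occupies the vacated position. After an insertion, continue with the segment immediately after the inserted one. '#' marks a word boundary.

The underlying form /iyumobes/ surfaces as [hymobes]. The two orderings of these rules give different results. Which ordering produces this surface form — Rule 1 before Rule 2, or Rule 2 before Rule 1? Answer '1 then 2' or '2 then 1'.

2 then 1

Order 1 then 2:
  1 Medial Vowel Deletion: [iyumobes] → [iymobes]
  2 Glottal Epenthesis: [iymobes] → [hiymobes]
  result: [hiymobes]
Order 2 then 1:
  2 Glottal Epenthesis: [iyumobes] → [hiyumobes]
  1 Medial Vowel Deletion: [hiyumobes] → [hymobes]
  result: [hymobes]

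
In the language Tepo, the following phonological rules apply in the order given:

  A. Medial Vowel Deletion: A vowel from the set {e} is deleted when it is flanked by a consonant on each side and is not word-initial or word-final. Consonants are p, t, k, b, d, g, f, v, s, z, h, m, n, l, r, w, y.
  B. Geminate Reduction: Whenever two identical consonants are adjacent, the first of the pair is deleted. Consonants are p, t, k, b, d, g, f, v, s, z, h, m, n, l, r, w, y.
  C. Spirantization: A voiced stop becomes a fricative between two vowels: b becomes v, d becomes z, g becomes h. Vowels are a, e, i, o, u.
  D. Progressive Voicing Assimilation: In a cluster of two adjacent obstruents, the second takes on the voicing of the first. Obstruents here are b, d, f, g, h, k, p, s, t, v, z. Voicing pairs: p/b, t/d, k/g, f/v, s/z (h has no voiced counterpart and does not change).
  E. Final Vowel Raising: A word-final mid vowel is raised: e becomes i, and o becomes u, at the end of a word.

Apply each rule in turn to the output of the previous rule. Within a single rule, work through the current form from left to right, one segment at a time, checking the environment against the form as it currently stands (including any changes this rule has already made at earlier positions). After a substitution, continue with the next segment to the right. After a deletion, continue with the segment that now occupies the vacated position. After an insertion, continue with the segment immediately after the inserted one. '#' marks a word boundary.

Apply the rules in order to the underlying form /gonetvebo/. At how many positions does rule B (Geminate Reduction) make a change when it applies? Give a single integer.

A Medial Vowel Deletion: [gonetvebo] → [gontvbo]
B Geminate Reduction: no change — [gontvbo]
C Spirantization: no change — [gontvbo]
D Progressive Voicing Assimilation: [gontvbo] → [gontfpo]
E Final Vowel Raising: [gontfpo] → [gontfpu]
Rule B changed 0 position(s).

0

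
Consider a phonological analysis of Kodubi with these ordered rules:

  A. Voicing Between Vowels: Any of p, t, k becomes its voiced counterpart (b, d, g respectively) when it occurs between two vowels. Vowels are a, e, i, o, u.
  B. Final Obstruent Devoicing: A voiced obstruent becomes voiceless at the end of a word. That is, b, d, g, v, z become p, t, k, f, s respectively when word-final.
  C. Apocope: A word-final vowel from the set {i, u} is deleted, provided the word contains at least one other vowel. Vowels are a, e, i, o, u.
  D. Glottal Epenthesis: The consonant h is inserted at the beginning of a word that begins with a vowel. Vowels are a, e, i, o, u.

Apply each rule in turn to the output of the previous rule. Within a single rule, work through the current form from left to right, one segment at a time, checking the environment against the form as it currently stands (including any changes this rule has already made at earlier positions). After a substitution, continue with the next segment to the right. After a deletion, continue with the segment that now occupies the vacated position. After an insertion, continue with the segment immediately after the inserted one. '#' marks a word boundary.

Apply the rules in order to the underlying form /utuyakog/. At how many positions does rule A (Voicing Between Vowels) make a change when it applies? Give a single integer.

2

A Voicing Between Vowels: [utuyakog] → [uduyagog]
B Final Obstruent Devoicing: [uduyagog] → [uduyagok]
C Apocope: no change — [uduyagok]
D Glottal Epenthesis: [uduyagok] → [huduyagok]
Rule A changed 2 position(s).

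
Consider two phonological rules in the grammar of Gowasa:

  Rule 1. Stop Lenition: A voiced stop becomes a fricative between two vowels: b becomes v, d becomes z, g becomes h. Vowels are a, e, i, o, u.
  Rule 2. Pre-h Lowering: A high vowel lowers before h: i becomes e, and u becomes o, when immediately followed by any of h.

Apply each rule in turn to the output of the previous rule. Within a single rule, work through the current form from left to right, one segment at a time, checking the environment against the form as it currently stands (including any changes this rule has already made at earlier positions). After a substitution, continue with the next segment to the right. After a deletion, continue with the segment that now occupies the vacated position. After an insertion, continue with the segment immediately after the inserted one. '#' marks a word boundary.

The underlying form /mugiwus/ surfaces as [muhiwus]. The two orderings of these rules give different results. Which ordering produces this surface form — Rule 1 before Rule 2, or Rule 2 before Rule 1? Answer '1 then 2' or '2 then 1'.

2 then 1

Order 1 then 2:
  1 Stop Lenition: [mugiwus] → [muhiwus]
  2 Pre-h Lowering: [muhiwus] → [mohiwus]
  result: [mohiwus]
Order 2 then 1:
  2 Pre-h Lowering: no change — [mugiwus]
  1 Stop Lenition: [mugiwus] → [muhiwus]
  result: [muhiwus]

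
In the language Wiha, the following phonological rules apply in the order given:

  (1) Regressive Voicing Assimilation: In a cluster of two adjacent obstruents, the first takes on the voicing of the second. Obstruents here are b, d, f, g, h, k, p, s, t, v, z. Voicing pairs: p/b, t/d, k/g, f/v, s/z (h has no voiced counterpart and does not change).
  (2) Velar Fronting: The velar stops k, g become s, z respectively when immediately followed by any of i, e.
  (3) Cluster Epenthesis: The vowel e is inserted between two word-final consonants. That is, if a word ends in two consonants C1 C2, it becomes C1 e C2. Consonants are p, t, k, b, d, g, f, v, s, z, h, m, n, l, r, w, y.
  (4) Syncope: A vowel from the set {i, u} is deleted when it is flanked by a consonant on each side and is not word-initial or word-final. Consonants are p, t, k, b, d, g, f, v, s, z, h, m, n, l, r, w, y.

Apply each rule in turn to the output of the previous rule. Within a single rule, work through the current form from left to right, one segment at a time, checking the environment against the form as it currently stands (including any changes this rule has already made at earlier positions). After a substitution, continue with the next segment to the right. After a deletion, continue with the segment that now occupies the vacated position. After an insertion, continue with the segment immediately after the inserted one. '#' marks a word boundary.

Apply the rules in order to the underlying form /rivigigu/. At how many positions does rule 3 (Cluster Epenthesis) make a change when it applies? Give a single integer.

0

(1) Regressive Voicing Assimilation: no change — [rivigigu]
(2) Velar Fronting: [rivigigu] → [rivizigu]
(3) Cluster Epenthesis: no change — [rivizigu]
(4) Syncope: [rivizigu] → [rvzgu]
Rule 3 changed 0 position(s).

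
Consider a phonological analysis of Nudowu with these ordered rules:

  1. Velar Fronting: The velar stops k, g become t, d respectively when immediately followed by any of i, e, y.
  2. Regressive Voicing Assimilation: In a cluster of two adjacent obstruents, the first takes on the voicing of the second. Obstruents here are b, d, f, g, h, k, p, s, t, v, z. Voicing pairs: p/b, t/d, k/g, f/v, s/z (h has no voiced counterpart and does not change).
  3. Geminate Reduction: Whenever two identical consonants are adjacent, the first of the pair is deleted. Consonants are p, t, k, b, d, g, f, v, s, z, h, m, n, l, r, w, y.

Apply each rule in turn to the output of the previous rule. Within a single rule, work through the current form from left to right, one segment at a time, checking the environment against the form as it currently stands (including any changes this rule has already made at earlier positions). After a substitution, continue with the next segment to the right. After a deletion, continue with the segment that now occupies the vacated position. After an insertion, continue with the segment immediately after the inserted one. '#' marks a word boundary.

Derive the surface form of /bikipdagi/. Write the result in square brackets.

[bitibdadi]

1 Velar Fronting: [bikipdagi] → [bitipdadi]
2 Regressive Voicing Assimilation: [bitipdadi] → [bitibdadi]
3 Geminate Reduction: no change — [bitibdadi]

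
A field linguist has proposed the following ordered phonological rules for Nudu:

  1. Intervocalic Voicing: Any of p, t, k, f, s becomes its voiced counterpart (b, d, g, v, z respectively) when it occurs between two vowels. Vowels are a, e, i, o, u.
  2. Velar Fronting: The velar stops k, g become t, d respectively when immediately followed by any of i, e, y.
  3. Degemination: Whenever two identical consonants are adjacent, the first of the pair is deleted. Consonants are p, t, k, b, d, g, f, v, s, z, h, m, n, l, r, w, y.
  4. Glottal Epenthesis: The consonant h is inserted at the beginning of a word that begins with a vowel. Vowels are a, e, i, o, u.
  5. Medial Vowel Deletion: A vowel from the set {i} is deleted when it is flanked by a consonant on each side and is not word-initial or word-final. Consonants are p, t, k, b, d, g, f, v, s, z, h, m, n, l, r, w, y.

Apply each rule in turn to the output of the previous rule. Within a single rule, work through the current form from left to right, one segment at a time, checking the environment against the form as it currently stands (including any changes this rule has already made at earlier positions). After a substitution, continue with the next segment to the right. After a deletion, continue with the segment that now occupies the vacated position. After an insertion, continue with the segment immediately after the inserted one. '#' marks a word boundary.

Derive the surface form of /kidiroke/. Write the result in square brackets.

1 Intervocalic Voicing: [kidiroke] → [kidiroge]
2 Velar Fronting: [kidiroge] → [tidirode]
3 Degemination: no change — [tidirode]
4 Glottal Epenthesis: no change — [tidirode]
5 Medial Vowel Deletion: [tidirode] → [tdrode]

[tdrode]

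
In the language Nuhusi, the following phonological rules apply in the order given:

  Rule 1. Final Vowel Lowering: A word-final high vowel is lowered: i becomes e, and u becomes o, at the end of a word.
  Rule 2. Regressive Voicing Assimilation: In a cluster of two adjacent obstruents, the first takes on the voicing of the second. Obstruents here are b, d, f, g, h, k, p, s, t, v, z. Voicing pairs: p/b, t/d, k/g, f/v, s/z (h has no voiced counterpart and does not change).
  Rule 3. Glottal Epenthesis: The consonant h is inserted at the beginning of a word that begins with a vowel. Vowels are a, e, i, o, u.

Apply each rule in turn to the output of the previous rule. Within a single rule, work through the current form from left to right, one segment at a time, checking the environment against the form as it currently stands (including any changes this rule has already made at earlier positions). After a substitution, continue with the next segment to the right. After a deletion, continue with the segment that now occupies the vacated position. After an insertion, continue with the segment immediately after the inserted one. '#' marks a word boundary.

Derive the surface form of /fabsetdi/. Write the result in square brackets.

[fapsedde]

Rule 1 Final Vowel Lowering: [fabsetdi] → [fabsetde]
Rule 2 Regressive Voicing Assimilation: [fabsetde] → [fapsedde]
Rule 3 Glottal Epenthesis: no change — [fapsedde]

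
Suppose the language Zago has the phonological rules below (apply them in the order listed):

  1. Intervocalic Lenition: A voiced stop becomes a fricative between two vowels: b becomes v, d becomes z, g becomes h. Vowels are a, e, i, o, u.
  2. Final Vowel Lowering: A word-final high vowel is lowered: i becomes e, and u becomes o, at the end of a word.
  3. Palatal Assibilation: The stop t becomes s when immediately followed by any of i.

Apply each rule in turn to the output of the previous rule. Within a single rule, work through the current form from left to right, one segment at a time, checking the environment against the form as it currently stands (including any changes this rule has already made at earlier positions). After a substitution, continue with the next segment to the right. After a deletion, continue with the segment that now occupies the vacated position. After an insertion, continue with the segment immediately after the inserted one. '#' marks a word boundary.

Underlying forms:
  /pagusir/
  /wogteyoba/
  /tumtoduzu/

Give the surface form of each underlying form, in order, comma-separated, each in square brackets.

[pahusir], [wogteyova], [tumtozuzo]

/pagusir/:
  1 Intervocalic Lenition: [pagusir] → [pahusir]
  2 Final Vowel Lowering: no change — [pahusir]
  3 Palatal Assibilation: no change — [pahusir]
/wogteyoba/:
  1 Intervocalic Lenition: [wogteyoba] → [wogteyova]
  2 Final Vowel Lowering: no change — [wogteyova]
  3 Palatal Assibilation: no change — [wogteyova]
/tumtoduzu/:
  1 Intervocalic Lenition: [tumtoduzu] → [tumtozuzu]
  2 Final Vowel Lowering: [tumtozuzu] → [tumtozuzo]
  3 Palatal Assibilation: no change — [tumtozuzo]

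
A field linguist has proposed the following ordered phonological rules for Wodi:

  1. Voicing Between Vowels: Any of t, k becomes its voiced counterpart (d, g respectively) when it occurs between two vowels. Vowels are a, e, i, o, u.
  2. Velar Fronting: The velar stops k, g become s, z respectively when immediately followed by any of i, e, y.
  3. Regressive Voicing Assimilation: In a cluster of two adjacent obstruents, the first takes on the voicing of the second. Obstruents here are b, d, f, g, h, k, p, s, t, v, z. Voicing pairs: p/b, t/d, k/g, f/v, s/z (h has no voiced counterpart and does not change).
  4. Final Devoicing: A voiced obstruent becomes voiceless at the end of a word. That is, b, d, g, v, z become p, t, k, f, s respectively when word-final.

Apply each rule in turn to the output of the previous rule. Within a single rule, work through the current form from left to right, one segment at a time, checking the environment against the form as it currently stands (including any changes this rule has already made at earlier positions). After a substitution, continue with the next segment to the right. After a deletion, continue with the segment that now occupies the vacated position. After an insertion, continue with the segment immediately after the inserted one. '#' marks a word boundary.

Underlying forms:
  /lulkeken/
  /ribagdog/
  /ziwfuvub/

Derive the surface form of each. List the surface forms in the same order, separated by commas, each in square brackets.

[lulsezen], [ribagdok], [ziwfuvup]

/lulkeken/:
  1 Voicing Between Vowels: [lulkeken] → [lulkegen]
  2 Velar Fronting: [lulkegen] → [lulsezen]
  3 Regressive Voicing Assimilation: no change — [lulsezen]
  4 Final Devoicing: no change — [lulsezen]
/ribagdog/:
  1 Voicing Between Vowels: no change — [ribagdog]
  2 Velar Fronting: no change — [ribagdog]
  3 Regressive Voicing Assimilation: no change — [ribagdog]
  4 Final Devoicing: [ribagdog] → [ribagdok]
/ziwfuvub/:
  1 Voicing Between Vowels: no change — [ziwfuvub]
  2 Velar Fronting: no change — [ziwfuvub]
  3 Regressive Voicing Assimilation: no change — [ziwfuvub]
  4 Final Devoicing: [ziwfuvub] → [ziwfuvup]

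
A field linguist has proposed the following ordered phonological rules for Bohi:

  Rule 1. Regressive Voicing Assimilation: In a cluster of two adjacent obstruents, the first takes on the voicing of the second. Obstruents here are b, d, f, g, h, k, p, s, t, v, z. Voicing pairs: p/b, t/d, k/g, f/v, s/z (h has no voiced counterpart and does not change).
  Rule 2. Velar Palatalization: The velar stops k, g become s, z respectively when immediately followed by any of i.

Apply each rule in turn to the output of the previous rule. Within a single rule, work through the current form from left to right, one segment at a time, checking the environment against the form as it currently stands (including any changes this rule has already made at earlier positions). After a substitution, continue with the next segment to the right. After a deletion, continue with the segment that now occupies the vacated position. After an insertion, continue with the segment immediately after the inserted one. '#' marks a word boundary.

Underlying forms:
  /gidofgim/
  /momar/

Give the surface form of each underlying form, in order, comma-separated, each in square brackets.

[zidovzim], [momar]

/gidofgim/:
  Rule 1 Regressive Voicing Assimilation: [gidofgim] → [gidovgim]
  Rule 2 Velar Palatalization: [gidovgim] → [zidovzim]
/momar/:
  Rule 1 Regressive Voicing Assimilation: no change — [momar]
  Rule 2 Velar Palatalization: no change — [momar]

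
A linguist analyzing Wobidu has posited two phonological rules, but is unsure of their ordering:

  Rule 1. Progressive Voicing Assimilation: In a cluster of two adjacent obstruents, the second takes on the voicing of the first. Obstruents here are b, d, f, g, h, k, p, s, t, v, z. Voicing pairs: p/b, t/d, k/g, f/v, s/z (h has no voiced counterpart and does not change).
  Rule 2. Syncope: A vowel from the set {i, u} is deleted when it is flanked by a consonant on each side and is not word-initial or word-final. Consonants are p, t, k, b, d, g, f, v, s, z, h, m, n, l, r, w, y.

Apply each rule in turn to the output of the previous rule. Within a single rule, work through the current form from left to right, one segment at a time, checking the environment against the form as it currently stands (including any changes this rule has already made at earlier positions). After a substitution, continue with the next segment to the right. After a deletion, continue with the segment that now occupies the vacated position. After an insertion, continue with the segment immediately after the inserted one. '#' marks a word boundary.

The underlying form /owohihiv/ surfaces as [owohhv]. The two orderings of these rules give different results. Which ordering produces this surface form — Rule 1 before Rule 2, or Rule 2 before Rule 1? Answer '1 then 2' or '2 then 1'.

1 then 2

Order 1 then 2:
  1 Progressive Voicing Assimilation: no change — [owohihiv]
  2 Syncope: [owohihiv] → [owohhv]
  result: [owohhv]
Order 2 then 1:
  2 Syncope: [owohihiv] → [owohhv]
  1 Progressive Voicing Assimilation: [owohhv] → [owohhf]
  result: [owohhf]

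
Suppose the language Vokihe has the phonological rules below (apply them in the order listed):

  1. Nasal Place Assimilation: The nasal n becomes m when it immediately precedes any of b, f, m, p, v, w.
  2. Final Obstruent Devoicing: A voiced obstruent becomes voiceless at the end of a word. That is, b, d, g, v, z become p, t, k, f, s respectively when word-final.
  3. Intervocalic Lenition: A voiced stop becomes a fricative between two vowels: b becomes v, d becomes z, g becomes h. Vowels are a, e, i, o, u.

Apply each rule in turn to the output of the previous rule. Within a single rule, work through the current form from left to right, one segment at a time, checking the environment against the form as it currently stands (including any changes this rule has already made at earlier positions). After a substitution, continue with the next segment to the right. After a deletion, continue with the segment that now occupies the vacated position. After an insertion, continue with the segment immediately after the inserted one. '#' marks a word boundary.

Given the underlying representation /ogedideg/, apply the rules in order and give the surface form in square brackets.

[ohezizek]

1 Nasal Place Assimilation: no change — [ogedideg]
2 Final Obstruent Devoicing: [ogedideg] → [ogedidek]
3 Intervocalic Lenition: [ogedidek] → [ohezizek]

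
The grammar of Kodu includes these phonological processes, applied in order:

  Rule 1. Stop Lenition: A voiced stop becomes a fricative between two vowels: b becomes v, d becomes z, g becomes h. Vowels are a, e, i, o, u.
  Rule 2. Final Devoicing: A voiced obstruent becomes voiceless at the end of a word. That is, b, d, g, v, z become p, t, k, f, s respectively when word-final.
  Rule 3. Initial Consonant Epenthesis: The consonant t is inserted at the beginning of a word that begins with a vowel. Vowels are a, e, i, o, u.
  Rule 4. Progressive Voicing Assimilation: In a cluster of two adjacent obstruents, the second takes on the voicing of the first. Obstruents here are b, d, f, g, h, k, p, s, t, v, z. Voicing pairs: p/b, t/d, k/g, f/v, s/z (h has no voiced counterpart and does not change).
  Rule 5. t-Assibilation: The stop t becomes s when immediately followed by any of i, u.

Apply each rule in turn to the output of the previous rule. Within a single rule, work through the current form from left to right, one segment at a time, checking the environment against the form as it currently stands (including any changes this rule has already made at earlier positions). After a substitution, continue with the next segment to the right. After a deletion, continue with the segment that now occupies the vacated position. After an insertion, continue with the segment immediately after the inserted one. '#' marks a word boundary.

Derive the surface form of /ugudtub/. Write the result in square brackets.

[suhuddup]

Rule 1 Stop Lenition: [ugudtub] → [uhudtub]
Rule 2 Final Devoicing: [uhudtub] → [uhudtup]
Rule 3 Initial Consonant Epenthesis: [uhudtup] → [tuhudtup]
Rule 4 Progressive Voicing Assimilation: [tuhudtup] → [tuhuddup]
Rule 5 t-Assibilation: [tuhuddup] → [suhuddup]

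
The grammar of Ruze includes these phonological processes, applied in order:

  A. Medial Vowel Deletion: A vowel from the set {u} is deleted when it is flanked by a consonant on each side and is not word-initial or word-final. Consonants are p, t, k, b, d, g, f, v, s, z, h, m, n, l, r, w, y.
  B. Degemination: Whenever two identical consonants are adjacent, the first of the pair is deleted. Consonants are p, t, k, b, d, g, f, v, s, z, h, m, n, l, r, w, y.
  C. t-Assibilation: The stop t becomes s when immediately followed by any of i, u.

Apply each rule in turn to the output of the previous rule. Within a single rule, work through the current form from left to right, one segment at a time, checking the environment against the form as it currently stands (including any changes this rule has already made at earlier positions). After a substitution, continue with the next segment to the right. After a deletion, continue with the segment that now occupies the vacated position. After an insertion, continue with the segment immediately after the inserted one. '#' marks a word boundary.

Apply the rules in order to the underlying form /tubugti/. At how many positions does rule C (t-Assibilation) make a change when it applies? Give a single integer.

1

A Medial Vowel Deletion: [tubugti] → [tbgti]
B Degemination: no change — [tbgti]
C t-Assibilation: [tbgti] → [tbgsi]
Rule C changed 1 position(s).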